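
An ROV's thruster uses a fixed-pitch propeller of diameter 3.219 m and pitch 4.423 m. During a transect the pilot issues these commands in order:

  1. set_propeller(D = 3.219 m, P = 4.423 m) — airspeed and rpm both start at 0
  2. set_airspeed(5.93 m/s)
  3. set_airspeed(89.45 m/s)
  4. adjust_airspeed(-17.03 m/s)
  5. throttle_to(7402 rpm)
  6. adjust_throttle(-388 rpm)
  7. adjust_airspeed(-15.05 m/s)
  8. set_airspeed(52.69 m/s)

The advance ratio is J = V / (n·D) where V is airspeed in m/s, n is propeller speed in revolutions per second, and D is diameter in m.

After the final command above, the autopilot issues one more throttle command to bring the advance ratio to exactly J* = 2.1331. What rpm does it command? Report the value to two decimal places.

set_propeller: D = 3.219 m, P = 4.423 m (p = P/D = 1.374029); state ← (V=0, rpm=0)
set_airspeed(5.93): V ← 5.93 m/s
set_airspeed(89.45): V ← 89.45 m/s
adjust_airspeed(-17.03): V ← 89.45 -17.03 = 72.42 m/s
throttle_to(7402): rpm ← 7402
adjust_throttle(-388): rpm ← 7402 -388 = 7014
adjust_airspeed(-15.05): V ← 72.42 -15.05 = 57.37 m/s
set_airspeed(52.69): V ← 52.69 m/s
final state: V = 52.69 m/s, rpm = 7014 → n = rpm/60 = 116.900000 rev/s
target J* = 2.1331; solve J* = V/(n·D) for n: n = V/(J*·D) = 52.69/(2.1331 × 3.219) = 7.673544 rev/s
rpm = 60·n = 460.412660

rpm = 460.41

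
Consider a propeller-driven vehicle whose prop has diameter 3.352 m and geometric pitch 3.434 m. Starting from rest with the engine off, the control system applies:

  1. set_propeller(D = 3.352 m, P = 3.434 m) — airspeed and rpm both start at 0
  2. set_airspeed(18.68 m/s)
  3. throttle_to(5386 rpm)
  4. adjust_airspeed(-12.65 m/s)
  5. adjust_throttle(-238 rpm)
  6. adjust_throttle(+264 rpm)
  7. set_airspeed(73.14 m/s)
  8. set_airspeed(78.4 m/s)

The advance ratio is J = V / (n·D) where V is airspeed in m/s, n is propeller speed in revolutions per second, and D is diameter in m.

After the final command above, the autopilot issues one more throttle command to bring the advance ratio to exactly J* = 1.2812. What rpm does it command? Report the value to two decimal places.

rpm = 1095.33

set_propeller: D = 3.352 m, P = 3.434 m (p = P/D = 1.024463); state ← (V=0, rpm=0)
set_airspeed(18.68): V ← 18.68 m/s
throttle_to(5386): rpm ← 5386
adjust_airspeed(-12.65): V ← 18.68 -12.65 = 6.03 m/s
adjust_throttle(-238): rpm ← 5386 -238 = 5148
adjust_throttle(+264): rpm ← 5148 +264 = 5412
set_airspeed(73.14): V ← 73.14 m/s
set_airspeed(78.4): V ← 78.4 m/s
final state: V = 78.4 m/s, rpm = 5412 → n = rpm/60 = 90.200000 rev/s
target J* = 1.2812; solve J* = V/(n·D) for n: n = V/(J*·D) = 78.4/(1.2812 × 3.352) = 18.255558 rev/s
rpm = 60·n = 1095.333507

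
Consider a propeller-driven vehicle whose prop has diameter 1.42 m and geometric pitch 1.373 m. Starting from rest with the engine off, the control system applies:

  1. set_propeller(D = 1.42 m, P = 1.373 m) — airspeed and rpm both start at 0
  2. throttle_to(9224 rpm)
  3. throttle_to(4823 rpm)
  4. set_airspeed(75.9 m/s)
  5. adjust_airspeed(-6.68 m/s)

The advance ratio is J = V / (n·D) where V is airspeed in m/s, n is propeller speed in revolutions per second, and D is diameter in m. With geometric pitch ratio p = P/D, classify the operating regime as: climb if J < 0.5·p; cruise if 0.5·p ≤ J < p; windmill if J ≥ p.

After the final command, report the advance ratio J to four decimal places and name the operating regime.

J = 0.6064, regime = cruise

set_propeller: D = 1.42 m, P = 1.373 m (p = P/D = 0.966901); state ← (V=0, rpm=0)
throttle_to(9224): rpm ← 9224
throttle_to(4823): rpm ← 4823
set_airspeed(75.9): V ← 75.9 m/s
adjust_airspeed(-6.68): V ← 75.9 -6.68 = 69.22 m/s
final state: V = 69.22 m/s, rpm = 4823 → n = rpm/60 = 80.383333 rev/s
J = V / (n·D) = 69.22 / (80.383333 × 1.42) = 0.606425
regime bands: climb J<0.4835 | cruise [0.4835, 0.9669) | windmill J≥0.9669
J = 0.6064 → cruise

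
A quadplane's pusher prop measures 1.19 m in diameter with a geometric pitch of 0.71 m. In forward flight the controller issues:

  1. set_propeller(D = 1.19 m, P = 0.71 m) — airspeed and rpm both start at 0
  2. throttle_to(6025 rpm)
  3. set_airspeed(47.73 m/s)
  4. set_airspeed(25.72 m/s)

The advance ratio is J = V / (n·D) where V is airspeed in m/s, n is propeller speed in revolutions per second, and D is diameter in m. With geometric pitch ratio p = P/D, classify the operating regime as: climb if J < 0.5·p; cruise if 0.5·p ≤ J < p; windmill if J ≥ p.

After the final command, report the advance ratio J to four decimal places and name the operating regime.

J = 0.2152, regime = climb

set_propeller: D = 1.19 m, P = 0.71 m (p = P/D = 0.596639); state ← (V=0, rpm=0)
throttle_to(6025): rpm ← 6025
set_airspeed(47.73): V ← 47.73 m/s
set_airspeed(25.72): V ← 25.72 m/s
final state: V = 25.72 m/s, rpm = 6025 → n = rpm/60 = 100.416667 rev/s
J = V / (n·D) = 25.72 / (100.416667 × 1.19) = 0.215238
regime bands: climb J<0.2983 | cruise [0.2983, 0.5966) | windmill J≥0.5966
J = 0.2152 → climb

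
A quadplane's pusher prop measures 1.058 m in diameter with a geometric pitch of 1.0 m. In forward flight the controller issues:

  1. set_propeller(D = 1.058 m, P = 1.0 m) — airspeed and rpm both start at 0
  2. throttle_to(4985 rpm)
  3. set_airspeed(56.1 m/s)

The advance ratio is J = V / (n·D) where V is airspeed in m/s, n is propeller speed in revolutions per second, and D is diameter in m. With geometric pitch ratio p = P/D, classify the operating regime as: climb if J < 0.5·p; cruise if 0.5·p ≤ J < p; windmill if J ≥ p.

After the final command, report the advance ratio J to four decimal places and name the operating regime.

set_propeller: D = 1.058 m, P = 1.0 m (p = P/D = 0.945180); state ← (V=0, rpm=0)
throttle_to(4985): rpm ← 4985
set_airspeed(56.1): V ← 56.1 m/s
final state: V = 56.1 m/s, rpm = 4985 → n = rpm/60 = 83.083333 rev/s
J = V / (n·D) = 56.1 / (83.083333 × 1.058) = 0.638210
regime bands: climb J<0.4726 | cruise [0.4726, 0.9452) | windmill J≥0.9452
J = 0.6382 → cruise

J = 0.6382, regime = cruise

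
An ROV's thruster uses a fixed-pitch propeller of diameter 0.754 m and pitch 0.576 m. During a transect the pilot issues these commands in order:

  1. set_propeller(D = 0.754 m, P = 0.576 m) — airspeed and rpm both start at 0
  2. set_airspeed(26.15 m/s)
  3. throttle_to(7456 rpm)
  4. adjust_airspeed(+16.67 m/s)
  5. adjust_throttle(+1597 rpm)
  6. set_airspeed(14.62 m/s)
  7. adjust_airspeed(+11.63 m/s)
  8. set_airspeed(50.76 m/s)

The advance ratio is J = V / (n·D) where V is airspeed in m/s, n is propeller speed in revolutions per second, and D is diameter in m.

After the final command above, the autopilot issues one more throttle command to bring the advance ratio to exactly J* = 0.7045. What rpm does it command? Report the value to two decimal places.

rpm = 5733.51

set_propeller: D = 0.754 m, P = 0.576 m (p = P/D = 0.763926); state ← (V=0, rpm=0)
set_airspeed(26.15): V ← 26.15 m/s
throttle_to(7456): rpm ← 7456
adjust_airspeed(+16.67): V ← 26.15 +16.67 = 42.82 m/s
adjust_throttle(+1597): rpm ← 7456 +1597 = 9053
set_airspeed(14.62): V ← 14.62 m/s
adjust_airspeed(+11.63): V ← 14.62 +11.63 = 26.25 m/s
set_airspeed(50.76): V ← 50.76 m/s
final state: V = 50.76 m/s, rpm = 9053 → n = rpm/60 = 150.883333 rev/s
target J* = 0.7045; solve J* = V/(n·D) for n: n = V/(J*·D) = 50.76/(0.7045 × 0.754) = 95.558488 rev/s
rpm = 60·n = 5733.509289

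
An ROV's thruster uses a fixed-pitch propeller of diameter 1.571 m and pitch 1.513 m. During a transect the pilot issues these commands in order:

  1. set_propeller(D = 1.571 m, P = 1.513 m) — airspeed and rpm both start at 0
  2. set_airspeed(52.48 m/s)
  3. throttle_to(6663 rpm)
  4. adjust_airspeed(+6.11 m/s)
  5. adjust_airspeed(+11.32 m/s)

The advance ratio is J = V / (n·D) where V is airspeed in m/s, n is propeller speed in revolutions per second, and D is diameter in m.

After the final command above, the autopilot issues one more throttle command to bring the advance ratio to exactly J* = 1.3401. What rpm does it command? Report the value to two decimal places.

rpm = 1992.40

set_propeller: D = 1.571 m, P = 1.513 m (p = P/D = 0.963081); state ← (V=0, rpm=0)
set_airspeed(52.48): V ← 52.48 m/s
throttle_to(6663): rpm ← 6663
adjust_airspeed(+6.11): V ← 52.48 +6.11 = 58.59 m/s
adjust_airspeed(+11.32): V ← 58.59 +11.32 = 69.91 m/s
final state: V = 69.91 m/s, rpm = 6663 → n = rpm/60 = 111.050000 rev/s
target J* = 1.3401; solve J* = V/(n·D) for n: n = V/(J*·D) = 69.91/(1.3401 × 1.571) = 33.206715 rev/s
rpm = 60·n = 1992.402877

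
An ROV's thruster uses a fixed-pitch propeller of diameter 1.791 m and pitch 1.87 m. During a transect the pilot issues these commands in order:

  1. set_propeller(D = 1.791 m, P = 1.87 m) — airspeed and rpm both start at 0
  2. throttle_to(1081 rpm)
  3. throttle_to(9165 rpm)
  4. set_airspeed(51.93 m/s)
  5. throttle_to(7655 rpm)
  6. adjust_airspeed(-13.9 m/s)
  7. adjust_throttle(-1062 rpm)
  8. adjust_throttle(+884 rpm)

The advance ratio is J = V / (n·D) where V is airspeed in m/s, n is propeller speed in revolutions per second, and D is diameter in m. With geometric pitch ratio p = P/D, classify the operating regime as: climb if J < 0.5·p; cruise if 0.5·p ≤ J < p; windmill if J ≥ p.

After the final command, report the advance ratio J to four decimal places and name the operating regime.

J = 0.1704, regime = climb

set_propeller: D = 1.791 m, P = 1.87 m (p = P/D = 1.044109); state ← (V=0, rpm=0)
throttle_to(1081): rpm ← 1081
throttle_to(9165): rpm ← 9165
set_airspeed(51.93): V ← 51.93 m/s
throttle_to(7655): rpm ← 7655
adjust_airspeed(-13.9): V ← 51.93 -13.9 = 38.03 m/s
adjust_throttle(-1062): rpm ← 7655 -1062 = 6593
adjust_throttle(+884): rpm ← 6593 +884 = 7477
final state: V = 38.03 m/s, rpm = 7477 → n = rpm/60 = 124.616667 rev/s
J = V / (n·D) = 38.03 / (124.616667 × 1.791) = 0.170394
regime bands: climb J<0.5221 | cruise [0.5221, 1.0441) | windmill J≥1.0441
J = 0.1704 → climb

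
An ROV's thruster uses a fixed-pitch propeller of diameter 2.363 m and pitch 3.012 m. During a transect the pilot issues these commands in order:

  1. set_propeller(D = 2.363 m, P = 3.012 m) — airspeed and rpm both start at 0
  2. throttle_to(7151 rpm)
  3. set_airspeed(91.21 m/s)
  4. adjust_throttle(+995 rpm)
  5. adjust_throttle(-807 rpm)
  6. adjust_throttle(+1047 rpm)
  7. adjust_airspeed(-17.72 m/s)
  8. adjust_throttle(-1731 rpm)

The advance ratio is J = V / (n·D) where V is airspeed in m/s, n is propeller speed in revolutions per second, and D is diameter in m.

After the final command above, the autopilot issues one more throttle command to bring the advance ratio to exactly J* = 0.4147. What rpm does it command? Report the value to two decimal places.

set_propeller: D = 2.363 m, P = 3.012 m (p = P/D = 1.274651); state ← (V=0, rpm=0)
throttle_to(7151): rpm ← 7151
set_airspeed(91.21): V ← 91.21 m/s
adjust_throttle(+995): rpm ← 7151 +995 = 8146
adjust_throttle(-807): rpm ← 8146 -807 = 7339
adjust_throttle(+1047): rpm ← 7339 +1047 = 8386
adjust_airspeed(-17.72): V ← 91.21 -17.72 = 73.49 m/s
adjust_throttle(-1731): rpm ← 8386 -1731 = 6655
final state: V = 73.49 m/s, rpm = 6655 → n = rpm/60 = 110.916667 rev/s
target J* = 0.4147; solve J* = V/(n·D) for n: n = V/(J*·D) = 73.49/(0.4147 × 2.363) = 74.994686 rev/s
rpm = 60·n = 4499.681153

rpm = 4499.68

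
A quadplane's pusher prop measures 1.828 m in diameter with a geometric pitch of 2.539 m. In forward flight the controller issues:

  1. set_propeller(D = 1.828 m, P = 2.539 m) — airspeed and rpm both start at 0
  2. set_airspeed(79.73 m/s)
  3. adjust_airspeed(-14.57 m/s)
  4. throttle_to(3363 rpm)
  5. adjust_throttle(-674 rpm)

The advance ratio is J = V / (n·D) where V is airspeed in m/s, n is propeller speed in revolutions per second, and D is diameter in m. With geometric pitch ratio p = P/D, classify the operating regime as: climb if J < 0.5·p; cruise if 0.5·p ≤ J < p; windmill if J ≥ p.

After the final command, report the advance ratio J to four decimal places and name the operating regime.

J = 0.7954, regime = cruise

set_propeller: D = 1.828 m, P = 2.539 m (p = P/D = 1.388950); state ← (V=0, rpm=0)
set_airspeed(79.73): V ← 79.73 m/s
adjust_airspeed(-14.57): V ← 79.73 -14.57 = 65.16 m/s
throttle_to(3363): rpm ← 3363
adjust_throttle(-674): rpm ← 3363 -674 = 2689
final state: V = 65.16 m/s, rpm = 2689 → n = rpm/60 = 44.816667 rev/s
J = V / (n·D) = 65.16 / (44.816667 × 1.828) = 0.795363
regime bands: climb J<0.6945 | cruise [0.6945, 1.3889) | windmill J≥1.3889
J = 0.7954 → cruise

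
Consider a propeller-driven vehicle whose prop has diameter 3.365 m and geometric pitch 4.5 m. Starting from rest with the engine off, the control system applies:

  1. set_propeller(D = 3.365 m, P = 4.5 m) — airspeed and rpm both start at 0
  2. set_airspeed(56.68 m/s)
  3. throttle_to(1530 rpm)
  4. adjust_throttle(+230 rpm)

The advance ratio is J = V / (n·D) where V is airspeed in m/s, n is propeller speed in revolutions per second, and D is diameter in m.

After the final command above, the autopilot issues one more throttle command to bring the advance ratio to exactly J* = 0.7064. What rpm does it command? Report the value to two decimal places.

rpm = 1430.69

set_propeller: D = 3.365 m, P = 4.5 m (p = P/D = 1.337296); state ← (V=0, rpm=0)
set_airspeed(56.68): V ← 56.68 m/s
throttle_to(1530): rpm ← 1530
adjust_throttle(+230): rpm ← 1530 +230 = 1760
final state: V = 56.68 m/s, rpm = 1760 → n = rpm/60 = 29.333333 rev/s
target J* = 0.7064; solve J* = V/(n·D) for n: n = V/(J*·D) = 56.68/(0.7064 × 3.365) = 23.844822 rev/s
rpm = 60·n = 1430.689312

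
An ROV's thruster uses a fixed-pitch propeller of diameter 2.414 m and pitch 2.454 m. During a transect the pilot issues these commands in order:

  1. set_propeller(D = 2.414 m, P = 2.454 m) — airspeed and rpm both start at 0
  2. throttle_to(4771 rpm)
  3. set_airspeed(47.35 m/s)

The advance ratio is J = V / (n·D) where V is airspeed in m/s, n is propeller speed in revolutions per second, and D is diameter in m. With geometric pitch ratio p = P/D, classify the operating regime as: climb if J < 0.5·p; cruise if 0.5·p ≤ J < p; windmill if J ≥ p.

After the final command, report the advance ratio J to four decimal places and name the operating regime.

J = 0.2467, regime = climb

set_propeller: D = 2.414 m, P = 2.454 m (p = P/D = 1.016570); state ← (V=0, rpm=0)
throttle_to(4771): rpm ← 4771
set_airspeed(47.35): V ← 47.35 m/s
final state: V = 47.35 m/s, rpm = 4771 → n = rpm/60 = 79.516667 rev/s
J = V / (n·D) = 47.35 / (79.516667 × 2.414) = 0.246675
regime bands: climb J<0.5083 | cruise [0.5083, 1.0166) | windmill J≥1.0166
J = 0.2467 → climb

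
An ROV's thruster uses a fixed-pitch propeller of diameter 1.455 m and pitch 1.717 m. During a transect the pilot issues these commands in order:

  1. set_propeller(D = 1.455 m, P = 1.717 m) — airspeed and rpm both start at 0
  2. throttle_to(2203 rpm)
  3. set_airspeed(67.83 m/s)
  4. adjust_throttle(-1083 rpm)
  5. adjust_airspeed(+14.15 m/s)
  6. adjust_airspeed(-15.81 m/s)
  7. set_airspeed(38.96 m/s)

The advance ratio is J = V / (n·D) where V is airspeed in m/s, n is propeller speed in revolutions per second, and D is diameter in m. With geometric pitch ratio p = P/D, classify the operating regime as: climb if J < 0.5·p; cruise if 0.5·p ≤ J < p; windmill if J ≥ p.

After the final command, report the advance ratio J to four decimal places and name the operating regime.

J = 1.4345, regime = windmill

set_propeller: D = 1.455 m, P = 1.717 m (p = P/D = 1.180069); state ← (V=0, rpm=0)
throttle_to(2203): rpm ← 2203
set_airspeed(67.83): V ← 67.83 m/s
adjust_throttle(-1083): rpm ← 2203 -1083 = 1120
adjust_airspeed(+14.15): V ← 67.83 +14.15 = 81.98 m/s
adjust_airspeed(-15.81): V ← 81.98 -15.81 = 66.17 m/s
set_airspeed(38.96): V ← 38.96 m/s
final state: V = 38.96 m/s, rpm = 1120 → n = rpm/60 = 18.666667 rev/s
J = V / (n·D) = 38.96 / (18.666667 × 1.455) = 1.434462
regime bands: climb J<0.5900 | cruise [0.5900, 1.1801) | windmill J≥1.1801
J = 1.4345 → windmill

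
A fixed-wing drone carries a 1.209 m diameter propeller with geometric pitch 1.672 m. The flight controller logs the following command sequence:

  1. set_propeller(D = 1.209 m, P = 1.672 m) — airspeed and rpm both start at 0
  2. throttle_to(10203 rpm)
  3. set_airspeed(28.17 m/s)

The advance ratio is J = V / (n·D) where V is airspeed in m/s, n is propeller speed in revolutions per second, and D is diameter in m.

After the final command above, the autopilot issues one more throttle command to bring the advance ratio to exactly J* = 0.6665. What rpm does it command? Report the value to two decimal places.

set_propeller: D = 1.209 m, P = 1.672 m (p = P/D = 1.382961); state ← (V=0, rpm=0)
throttle_to(10203): rpm ← 10203
set_airspeed(28.17): V ← 28.17 m/s
final state: V = 28.17 m/s, rpm = 10203 → n = rpm/60 = 170.050000 rev/s
target J* = 0.6665; solve J* = V/(n·D) for n: n = V/(J*·D) = 28.17/(0.6665 × 1.209) = 34.959112 rev/s
rpm = 60·n = 2097.546719

rpm = 2097.55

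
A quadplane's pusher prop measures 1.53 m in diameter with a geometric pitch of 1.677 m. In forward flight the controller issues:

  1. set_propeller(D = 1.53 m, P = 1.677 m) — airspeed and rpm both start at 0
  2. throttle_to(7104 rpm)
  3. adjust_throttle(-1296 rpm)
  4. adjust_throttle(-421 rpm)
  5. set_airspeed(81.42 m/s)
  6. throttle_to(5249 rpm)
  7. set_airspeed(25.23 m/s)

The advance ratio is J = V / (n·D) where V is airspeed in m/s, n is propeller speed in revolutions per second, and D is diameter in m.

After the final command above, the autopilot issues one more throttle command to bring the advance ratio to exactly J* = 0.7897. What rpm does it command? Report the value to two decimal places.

rpm = 1252.90

set_propeller: D = 1.53 m, P = 1.677 m (p = P/D = 1.096078); state ← (V=0, rpm=0)
throttle_to(7104): rpm ← 7104
adjust_throttle(-1296): rpm ← 7104 -1296 = 5808
adjust_throttle(-421): rpm ← 5808 -421 = 5387
set_airspeed(81.42): V ← 81.42 m/s
throttle_to(5249): rpm ← 5249
set_airspeed(25.23): V ← 25.23 m/s
final state: V = 25.23 m/s, rpm = 5249 → n = rpm/60 = 87.483333 rev/s
target J* = 0.7897; solve J* = V/(n·D) for n: n = V/(J*·D) = 25.23/(0.7897 × 1.53) = 20.881596 rev/s
rpm = 60·n = 1252.895739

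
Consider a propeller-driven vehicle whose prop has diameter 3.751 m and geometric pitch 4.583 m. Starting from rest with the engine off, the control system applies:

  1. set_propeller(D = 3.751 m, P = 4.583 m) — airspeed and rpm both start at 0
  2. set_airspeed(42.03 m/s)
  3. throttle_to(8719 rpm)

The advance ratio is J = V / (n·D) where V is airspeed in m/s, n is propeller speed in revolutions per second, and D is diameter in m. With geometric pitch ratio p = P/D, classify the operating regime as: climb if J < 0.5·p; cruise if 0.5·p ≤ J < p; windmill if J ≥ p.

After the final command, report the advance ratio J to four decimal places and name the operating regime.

set_propeller: D = 3.751 m, P = 4.583 m (p = P/D = 1.221808); state ← (V=0, rpm=0)
set_airspeed(42.03): V ← 42.03 m/s
throttle_to(8719): rpm ← 8719
final state: V = 42.03 m/s, rpm = 8719 → n = rpm/60 = 145.316667 rev/s
J = V / (n·D) = 42.03 / (145.316667 × 3.751) = 0.077108
regime bands: climb J<0.6109 | cruise [0.6109, 1.2218) | windmill J≥1.2218
J = 0.0771 → climb

J = 0.0771, regime = climb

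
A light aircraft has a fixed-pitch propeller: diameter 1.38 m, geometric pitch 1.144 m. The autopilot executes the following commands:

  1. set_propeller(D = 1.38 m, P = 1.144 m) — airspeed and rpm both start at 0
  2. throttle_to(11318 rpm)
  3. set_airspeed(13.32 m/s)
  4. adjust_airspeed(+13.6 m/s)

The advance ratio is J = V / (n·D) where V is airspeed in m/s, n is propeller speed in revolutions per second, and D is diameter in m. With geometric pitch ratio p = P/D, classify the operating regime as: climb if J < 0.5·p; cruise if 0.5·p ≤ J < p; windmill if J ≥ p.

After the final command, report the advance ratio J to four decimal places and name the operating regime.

set_propeller: D = 1.38 m, P = 1.144 m (p = P/D = 0.828986); state ← (V=0, rpm=0)
throttle_to(11318): rpm ← 11318
set_airspeed(13.32): V ← 13.32 m/s
adjust_airspeed(+13.6): V ← 13.32 +13.6 = 26.92 m/s
final state: V = 26.92 m/s, rpm = 11318 → n = rpm/60 = 188.633333 rev/s
J = V / (n·D) = 26.92 / (188.633333 × 1.38) = 0.103414
regime bands: climb J<0.4145 | cruise [0.4145, 0.8290) | windmill J≥0.8290
J = 0.1034 → climb

J = 0.1034, regime = climb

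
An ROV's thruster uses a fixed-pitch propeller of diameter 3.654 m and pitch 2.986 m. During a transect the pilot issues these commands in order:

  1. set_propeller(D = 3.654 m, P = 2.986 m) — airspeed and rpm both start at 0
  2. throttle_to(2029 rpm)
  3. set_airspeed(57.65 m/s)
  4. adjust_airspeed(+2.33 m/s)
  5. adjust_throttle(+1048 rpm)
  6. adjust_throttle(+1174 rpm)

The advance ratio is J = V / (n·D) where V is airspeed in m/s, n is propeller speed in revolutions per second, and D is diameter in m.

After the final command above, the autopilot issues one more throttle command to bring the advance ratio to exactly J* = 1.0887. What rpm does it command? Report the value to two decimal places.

set_propeller: D = 3.654 m, P = 2.986 m (p = P/D = 0.817187); state ← (V=0, rpm=0)
throttle_to(2029): rpm ← 2029
set_airspeed(57.65): V ← 57.65 m/s
adjust_airspeed(+2.33): V ← 57.65 +2.33 = 59.98 m/s
adjust_throttle(+1048): rpm ← 2029 +1048 = 3077
adjust_throttle(+1174): rpm ← 3077 +1174 = 4251
final state: V = 59.98 m/s, rpm = 4251 → n = rpm/60 = 70.850000 rev/s
target J* = 1.0887; solve J* = V/(n·D) for n: n = V/(J*·D) = 59.98/(1.0887 × 3.654) = 15.077512 rev/s
rpm = 60·n = 904.650746

rpm = 904.65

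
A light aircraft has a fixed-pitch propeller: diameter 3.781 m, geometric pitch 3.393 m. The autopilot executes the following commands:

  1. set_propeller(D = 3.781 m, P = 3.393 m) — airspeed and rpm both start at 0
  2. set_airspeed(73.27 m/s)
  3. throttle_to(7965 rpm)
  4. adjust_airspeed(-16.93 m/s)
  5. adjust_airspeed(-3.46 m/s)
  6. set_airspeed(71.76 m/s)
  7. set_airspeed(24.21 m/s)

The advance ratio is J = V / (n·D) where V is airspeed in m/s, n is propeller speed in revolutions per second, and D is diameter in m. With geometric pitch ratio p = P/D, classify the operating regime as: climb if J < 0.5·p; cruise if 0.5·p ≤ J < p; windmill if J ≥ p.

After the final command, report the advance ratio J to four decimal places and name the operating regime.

J = 0.0482, regime = climb

set_propeller: D = 3.781 m, P = 3.393 m (p = P/D = 0.897382); state ← (V=0, rpm=0)
set_airspeed(73.27): V ← 73.27 m/s
throttle_to(7965): rpm ← 7965
adjust_airspeed(-16.93): V ← 73.27 -16.93 = 56.34 m/s
adjust_airspeed(-3.46): V ← 56.34 -3.46 = 52.88 m/s
set_airspeed(71.76): V ← 71.76 m/s
set_airspeed(24.21): V ← 24.21 m/s
final state: V = 24.21 m/s, rpm = 7965 → n = rpm/60 = 132.750000 rev/s
J = V / (n·D) = 24.21 / (132.750000 × 3.781) = 0.048234
regime bands: climb J<0.4487 | cruise [0.4487, 0.8974) | windmill J≥0.8974
J = 0.0482 → climb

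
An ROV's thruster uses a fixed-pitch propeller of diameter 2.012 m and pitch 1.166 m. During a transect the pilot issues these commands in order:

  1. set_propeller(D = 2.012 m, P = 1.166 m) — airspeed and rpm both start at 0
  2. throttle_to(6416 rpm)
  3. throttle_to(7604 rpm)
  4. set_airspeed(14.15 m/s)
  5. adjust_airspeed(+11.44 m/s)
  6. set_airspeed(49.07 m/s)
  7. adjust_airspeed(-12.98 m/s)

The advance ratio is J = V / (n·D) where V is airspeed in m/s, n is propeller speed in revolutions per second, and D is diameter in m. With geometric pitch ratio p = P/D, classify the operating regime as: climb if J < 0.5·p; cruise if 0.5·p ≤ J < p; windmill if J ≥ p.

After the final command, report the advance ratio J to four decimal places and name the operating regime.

set_propeller: D = 2.012 m, P = 1.166 m (p = P/D = 0.579523); state ← (V=0, rpm=0)
throttle_to(6416): rpm ← 6416
throttle_to(7604): rpm ← 7604
set_airspeed(14.15): V ← 14.15 m/s
adjust_airspeed(+11.44): V ← 14.15 +11.44 = 25.59 m/s
set_airspeed(49.07): V ← 49.07 m/s
adjust_airspeed(-12.98): V ← 49.07 -12.98 = 36.09 m/s
final state: V = 36.09 m/s, rpm = 7604 → n = rpm/60 = 126.733333 rev/s
J = V / (n·D) = 36.09 / (126.733333 × 2.012) = 0.141536
regime bands: climb J<0.2898 | cruise [0.2898, 0.5795) | windmill J≥0.5795
J = 0.1415 → climb

J = 0.1415, regime = climb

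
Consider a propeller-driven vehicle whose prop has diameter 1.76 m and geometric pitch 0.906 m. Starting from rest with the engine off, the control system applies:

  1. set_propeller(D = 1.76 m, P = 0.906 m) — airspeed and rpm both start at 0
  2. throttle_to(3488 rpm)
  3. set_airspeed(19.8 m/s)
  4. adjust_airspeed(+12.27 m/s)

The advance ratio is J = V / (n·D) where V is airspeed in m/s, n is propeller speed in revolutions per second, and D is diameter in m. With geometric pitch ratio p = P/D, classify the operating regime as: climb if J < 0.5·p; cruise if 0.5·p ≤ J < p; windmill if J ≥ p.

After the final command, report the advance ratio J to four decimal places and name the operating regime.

set_propeller: D = 1.76 m, P = 0.906 m (p = P/D = 0.514773); state ← (V=0, rpm=0)
throttle_to(3488): rpm ← 3488
set_airspeed(19.8): V ← 19.8 m/s
adjust_airspeed(+12.27): V ← 19.8 +12.27 = 32.07 m/s
final state: V = 32.07 m/s, rpm = 3488 → n = rpm/60 = 58.133333 rev/s
J = V / (n·D) = 32.07 / (58.133333 × 1.76) = 0.313445
regime bands: climb J<0.2574 | cruise [0.2574, 0.5148) | windmill J≥0.5148
J = 0.3134 → cruise

J = 0.3134, regime = cruise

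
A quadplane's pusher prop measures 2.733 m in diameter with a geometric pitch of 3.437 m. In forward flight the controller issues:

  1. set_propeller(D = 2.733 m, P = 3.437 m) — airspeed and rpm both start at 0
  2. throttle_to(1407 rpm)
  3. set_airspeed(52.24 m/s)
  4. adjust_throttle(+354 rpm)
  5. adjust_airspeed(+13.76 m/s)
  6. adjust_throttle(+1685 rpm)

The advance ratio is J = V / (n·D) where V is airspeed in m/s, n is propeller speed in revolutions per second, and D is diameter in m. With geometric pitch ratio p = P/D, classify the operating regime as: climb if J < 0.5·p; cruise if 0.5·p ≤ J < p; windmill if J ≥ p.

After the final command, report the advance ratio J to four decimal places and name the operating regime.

J = 0.4205, regime = climb

set_propeller: D = 2.733 m, P = 3.437 m (p = P/D = 1.257592); state ← (V=0, rpm=0)
throttle_to(1407): rpm ← 1407
set_airspeed(52.24): V ← 52.24 m/s
adjust_throttle(+354): rpm ← 1407 +354 = 1761
adjust_airspeed(+13.76): V ← 52.24 +13.76 = 66 m/s
adjust_throttle(+1685): rpm ← 1761 +1685 = 3446
final state: V = 66 m/s, rpm = 3446 → n = rpm/60 = 57.433333 rev/s
J = V / (n·D) = 66 / (57.433333 × 2.733) = 0.420475
regime bands: climb J<0.6288 | cruise [0.6288, 1.2576) | windmill J≥1.2576
J = 0.4205 → climb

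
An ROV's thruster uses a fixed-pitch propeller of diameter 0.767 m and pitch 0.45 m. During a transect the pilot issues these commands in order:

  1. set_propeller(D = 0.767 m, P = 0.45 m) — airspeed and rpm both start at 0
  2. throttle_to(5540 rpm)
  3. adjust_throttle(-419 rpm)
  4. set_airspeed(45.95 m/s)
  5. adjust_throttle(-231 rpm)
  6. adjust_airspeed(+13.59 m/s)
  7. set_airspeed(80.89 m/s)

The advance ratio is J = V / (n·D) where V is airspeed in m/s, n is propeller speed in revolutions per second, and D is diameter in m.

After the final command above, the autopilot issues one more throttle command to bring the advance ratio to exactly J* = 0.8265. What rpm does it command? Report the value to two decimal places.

set_propeller: D = 0.767 m, P = 0.45 m (p = P/D = 0.586701); state ← (V=0, rpm=0)
throttle_to(5540): rpm ← 5540
adjust_throttle(-419): rpm ← 5540 -419 = 5121
set_airspeed(45.95): V ← 45.95 m/s
adjust_throttle(-231): rpm ← 5121 -231 = 4890
adjust_airspeed(+13.59): V ← 45.95 +13.59 = 59.54 m/s
set_airspeed(80.89): V ← 80.89 m/s
final state: V = 80.89 m/s, rpm = 4890 → n = rpm/60 = 81.500000 rev/s
target J* = 0.8265; solve J* = V/(n·D) for n: n = V/(J*·D) = 80.89/(0.8265 × 0.767) = 127.601745 rev/s
rpm = 60·n = 7656.104700

rpm = 7656.10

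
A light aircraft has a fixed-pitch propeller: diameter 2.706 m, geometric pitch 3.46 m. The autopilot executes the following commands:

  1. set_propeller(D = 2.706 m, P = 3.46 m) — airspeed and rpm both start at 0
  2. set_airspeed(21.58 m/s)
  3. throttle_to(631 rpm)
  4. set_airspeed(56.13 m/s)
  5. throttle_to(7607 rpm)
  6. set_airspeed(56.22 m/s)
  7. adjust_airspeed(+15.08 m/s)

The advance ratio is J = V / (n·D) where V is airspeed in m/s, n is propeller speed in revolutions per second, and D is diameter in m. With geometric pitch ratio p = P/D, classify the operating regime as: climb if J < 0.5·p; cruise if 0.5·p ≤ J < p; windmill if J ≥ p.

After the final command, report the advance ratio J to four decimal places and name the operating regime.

set_propeller: D = 2.706 m, P = 3.46 m (p = P/D = 1.278640); state ← (V=0, rpm=0)
set_airspeed(21.58): V ← 21.58 m/s
throttle_to(631): rpm ← 631
set_airspeed(56.13): V ← 56.13 m/s
throttle_to(7607): rpm ← 7607
set_airspeed(56.22): V ← 56.22 m/s
adjust_airspeed(+15.08): V ← 56.22 +15.08 = 71.3 m/s
final state: V = 71.3 m/s, rpm = 7607 → n = rpm/60 = 126.783333 rev/s
J = V / (n·D) = 71.3 / (126.783333 × 2.706) = 0.207826
regime bands: climb J<0.6393 | cruise [0.6393, 1.2786) | windmill J≥1.2786
J = 0.2078 → climb

J = 0.2078, regime = climb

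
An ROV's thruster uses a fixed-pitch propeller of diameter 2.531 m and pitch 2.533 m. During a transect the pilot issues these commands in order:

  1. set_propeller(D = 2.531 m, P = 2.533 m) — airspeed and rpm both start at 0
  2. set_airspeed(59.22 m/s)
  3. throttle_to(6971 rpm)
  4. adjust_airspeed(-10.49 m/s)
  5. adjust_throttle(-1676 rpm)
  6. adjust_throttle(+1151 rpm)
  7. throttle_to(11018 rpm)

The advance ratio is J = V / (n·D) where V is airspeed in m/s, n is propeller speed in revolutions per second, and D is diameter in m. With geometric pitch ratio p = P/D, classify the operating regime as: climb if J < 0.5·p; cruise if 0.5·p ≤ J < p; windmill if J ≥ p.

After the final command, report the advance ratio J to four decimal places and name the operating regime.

J = 0.1048, regime = climb

set_propeller: D = 2.531 m, P = 2.533 m (p = P/D = 1.000790); state ← (V=0, rpm=0)
set_airspeed(59.22): V ← 59.22 m/s
throttle_to(6971): rpm ← 6971
adjust_airspeed(-10.49): V ← 59.22 -10.49 = 48.73 m/s
adjust_throttle(-1676): rpm ← 6971 -1676 = 5295
adjust_throttle(+1151): rpm ← 5295 +1151 = 6446
throttle_to(11018): rpm ← 11018
final state: V = 48.73 m/s, rpm = 11018 → n = rpm/60 = 183.633333 rev/s
J = V / (n·D) = 48.73 / (183.633333 × 2.531) = 0.104846
regime bands: climb J<0.5004 | cruise [0.5004, 1.0008) | windmill J≥1.0008
J = 0.1048 → climb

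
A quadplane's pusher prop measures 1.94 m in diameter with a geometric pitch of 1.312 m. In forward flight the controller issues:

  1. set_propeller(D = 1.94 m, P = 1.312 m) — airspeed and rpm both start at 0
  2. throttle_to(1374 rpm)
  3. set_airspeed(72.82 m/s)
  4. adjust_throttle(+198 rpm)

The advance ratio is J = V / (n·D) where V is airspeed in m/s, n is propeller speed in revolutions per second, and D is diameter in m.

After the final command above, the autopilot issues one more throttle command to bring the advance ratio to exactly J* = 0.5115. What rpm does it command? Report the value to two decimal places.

rpm = 4403.06

set_propeller: D = 1.94 m, P = 1.312 m (p = P/D = 0.676289); state ← (V=0, rpm=0)
throttle_to(1374): rpm ← 1374
set_airspeed(72.82): V ← 72.82 m/s
adjust_throttle(+198): rpm ← 1374 +198 = 1572
final state: V = 72.82 m/s, rpm = 1572 → n = rpm/60 = 26.200000 rev/s
target J* = 0.5115; solve J* = V/(n·D) for n: n = V/(J*·D) = 72.82/(0.5115 × 1.94) = 73.384325 rev/s
rpm = 60·n = 4403.059528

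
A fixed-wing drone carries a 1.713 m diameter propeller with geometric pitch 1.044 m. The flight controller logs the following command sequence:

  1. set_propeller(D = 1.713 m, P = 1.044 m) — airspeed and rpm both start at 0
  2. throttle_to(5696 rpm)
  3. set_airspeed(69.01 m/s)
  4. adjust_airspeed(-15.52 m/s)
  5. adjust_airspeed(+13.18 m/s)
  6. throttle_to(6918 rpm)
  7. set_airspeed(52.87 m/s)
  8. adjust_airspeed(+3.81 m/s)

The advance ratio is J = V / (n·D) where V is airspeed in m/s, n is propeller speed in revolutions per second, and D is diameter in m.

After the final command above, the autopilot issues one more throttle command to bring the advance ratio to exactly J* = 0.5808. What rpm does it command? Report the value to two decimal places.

rpm = 3418.20

set_propeller: D = 1.713 m, P = 1.044 m (p = P/D = 0.609457); state ← (V=0, rpm=0)
throttle_to(5696): rpm ← 5696
set_airspeed(69.01): V ← 69.01 m/s
adjust_airspeed(-15.52): V ← 69.01 -15.52 = 53.49 m/s
adjust_airspeed(+13.18): V ← 53.49 +13.18 = 66.67 m/s
throttle_to(6918): rpm ← 6918
set_airspeed(52.87): V ← 52.87 m/s
adjust_airspeed(+3.81): V ← 52.87 +3.81 = 56.68 m/s
final state: V = 56.68 m/s, rpm = 6918 → n = rpm/60 = 115.300000 rev/s
target J* = 0.5808; solve J* = V/(n·D) for n: n = V/(J*·D) = 56.68/(0.5808 × 1.713) = 56.969954 rev/s
rpm = 60·n = 3418.197257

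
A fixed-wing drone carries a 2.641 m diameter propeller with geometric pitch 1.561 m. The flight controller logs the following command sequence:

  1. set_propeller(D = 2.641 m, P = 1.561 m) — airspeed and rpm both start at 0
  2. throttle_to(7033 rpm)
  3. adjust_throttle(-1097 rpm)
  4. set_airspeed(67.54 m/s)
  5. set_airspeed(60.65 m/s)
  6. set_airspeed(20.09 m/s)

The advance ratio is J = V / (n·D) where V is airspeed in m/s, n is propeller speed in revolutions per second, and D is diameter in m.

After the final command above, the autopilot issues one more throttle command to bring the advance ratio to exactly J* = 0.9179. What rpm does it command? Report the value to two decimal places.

rpm = 497.24

set_propeller: D = 2.641 m, P = 1.561 m (p = P/D = 0.591064); state ← (V=0, rpm=0)
throttle_to(7033): rpm ← 7033
adjust_throttle(-1097): rpm ← 7033 -1097 = 5936
set_airspeed(67.54): V ← 67.54 m/s
set_airspeed(60.65): V ← 60.65 m/s
set_airspeed(20.09): V ← 20.09 m/s
final state: V = 20.09 m/s, rpm = 5936 → n = rpm/60 = 98.933333 rev/s
target J* = 0.9179; solve J* = V/(n·D) for n: n = V/(J*·D) = 20.09/(0.9179 × 2.641) = 8.287359 rev/s
rpm = 60·n = 497.241555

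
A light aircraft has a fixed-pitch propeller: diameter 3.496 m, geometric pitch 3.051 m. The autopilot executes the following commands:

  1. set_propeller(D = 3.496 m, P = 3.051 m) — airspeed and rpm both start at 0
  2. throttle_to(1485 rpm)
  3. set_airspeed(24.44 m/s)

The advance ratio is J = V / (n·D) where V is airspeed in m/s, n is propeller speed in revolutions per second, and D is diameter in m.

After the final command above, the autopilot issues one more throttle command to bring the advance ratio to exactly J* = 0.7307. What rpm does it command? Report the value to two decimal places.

rpm = 574.04

set_propeller: D = 3.496 m, P = 3.051 m (p = P/D = 0.872712); state ← (V=0, rpm=0)
throttle_to(1485): rpm ← 1485
set_airspeed(24.44): V ← 24.44 m/s
final state: V = 24.44 m/s, rpm = 1485 → n = rpm/60 = 24.750000 rev/s
target J* = 0.7307; solve J* = V/(n·D) for n: n = V/(J*·D) = 24.44/(0.7307 × 3.496) = 9.567328 rev/s
rpm = 60·n = 574.039689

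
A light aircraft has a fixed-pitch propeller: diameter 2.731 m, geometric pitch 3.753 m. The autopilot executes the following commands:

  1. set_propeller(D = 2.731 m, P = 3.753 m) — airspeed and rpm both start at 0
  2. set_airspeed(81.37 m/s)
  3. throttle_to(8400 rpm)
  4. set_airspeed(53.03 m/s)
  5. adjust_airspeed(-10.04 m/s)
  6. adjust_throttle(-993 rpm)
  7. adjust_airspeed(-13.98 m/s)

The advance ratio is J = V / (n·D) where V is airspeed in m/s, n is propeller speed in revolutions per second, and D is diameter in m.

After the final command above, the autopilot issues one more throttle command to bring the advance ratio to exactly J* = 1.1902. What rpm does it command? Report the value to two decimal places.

set_propeller: D = 2.731 m, P = 3.753 m (p = P/D = 1.374222); state ← (V=0, rpm=0)
set_airspeed(81.37): V ← 81.37 m/s
throttle_to(8400): rpm ← 8400
set_airspeed(53.03): V ← 53.03 m/s
adjust_airspeed(-10.04): V ← 53.03 -10.04 = 42.99 m/s
adjust_throttle(-993): rpm ← 8400 -993 = 7407
adjust_airspeed(-13.98): V ← 42.99 -13.98 = 29.01 m/s
final state: V = 29.01 m/s, rpm = 7407 → n = rpm/60 = 123.450000 rev/s
target J* = 1.1902; solve J* = V/(n·D) for n: n = V/(J*·D) = 29.01/(1.1902 × 2.731) = 8.924956 rev/s
rpm = 60·n = 535.497359

rpm = 535.50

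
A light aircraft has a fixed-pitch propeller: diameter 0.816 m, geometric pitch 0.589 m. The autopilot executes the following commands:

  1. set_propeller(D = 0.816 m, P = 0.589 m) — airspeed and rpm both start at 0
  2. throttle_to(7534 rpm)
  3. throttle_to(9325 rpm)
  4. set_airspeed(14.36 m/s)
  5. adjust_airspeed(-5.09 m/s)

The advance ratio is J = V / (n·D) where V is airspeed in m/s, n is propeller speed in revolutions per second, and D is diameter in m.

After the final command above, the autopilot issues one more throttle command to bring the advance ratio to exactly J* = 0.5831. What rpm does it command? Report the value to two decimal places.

set_propeller: D = 0.816 m, P = 0.589 m (p = P/D = 0.721814); state ← (V=0, rpm=0)
throttle_to(7534): rpm ← 7534
throttle_to(9325): rpm ← 9325
set_airspeed(14.36): V ← 14.36 m/s
adjust_airspeed(-5.09): V ← 14.36 -5.09 = 9.27 m/s
final state: V = 9.27 m/s, rpm = 9325 → n = rpm/60 = 155.416667 rev/s
target J* = 0.5831; solve J* = V/(n·D) for n: n = V/(J*·D) = 9.27/(0.5831 × 0.816) = 19.482583 rev/s
rpm = 60·n = 1168.954977

rpm = 1168.95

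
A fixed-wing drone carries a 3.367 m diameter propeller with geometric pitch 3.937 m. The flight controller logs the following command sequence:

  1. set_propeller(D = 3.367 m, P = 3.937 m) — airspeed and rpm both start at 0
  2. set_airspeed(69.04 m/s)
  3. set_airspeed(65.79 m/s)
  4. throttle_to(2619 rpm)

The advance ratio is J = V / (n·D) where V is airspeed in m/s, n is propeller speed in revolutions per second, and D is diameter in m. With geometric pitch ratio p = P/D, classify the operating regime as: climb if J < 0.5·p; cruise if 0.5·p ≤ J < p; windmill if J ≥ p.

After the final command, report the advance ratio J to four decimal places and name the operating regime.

J = 0.4476, regime = climb

set_propeller: D = 3.367 m, P = 3.937 m (p = P/D = 1.169290); state ← (V=0, rpm=0)
set_airspeed(69.04): V ← 69.04 m/s
set_airspeed(65.79): V ← 65.79 m/s
throttle_to(2619): rpm ← 2619
final state: V = 65.79 m/s, rpm = 2619 → n = rpm/60 = 43.650000 rev/s
J = V / (n·D) = 65.79 / (43.650000 × 3.367) = 0.447644
regime bands: climb J<0.5846 | cruise [0.5846, 1.1693) | windmill J≥1.1693
J = 0.4476 → climb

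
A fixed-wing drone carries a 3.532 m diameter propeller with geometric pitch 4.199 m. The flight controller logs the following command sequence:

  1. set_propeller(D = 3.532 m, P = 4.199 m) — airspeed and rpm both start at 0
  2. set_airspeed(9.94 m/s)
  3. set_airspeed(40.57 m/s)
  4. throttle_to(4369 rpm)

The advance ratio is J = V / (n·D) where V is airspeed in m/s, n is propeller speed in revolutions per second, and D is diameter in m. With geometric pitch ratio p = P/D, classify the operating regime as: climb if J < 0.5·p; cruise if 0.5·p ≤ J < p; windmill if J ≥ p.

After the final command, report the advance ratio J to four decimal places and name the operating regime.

J = 0.1577, regime = climb

set_propeller: D = 3.532 m, P = 4.199 m (p = P/D = 1.188845); state ← (V=0, rpm=0)
set_airspeed(9.94): V ← 9.94 m/s
set_airspeed(40.57): V ← 40.57 m/s
throttle_to(4369): rpm ← 4369
final state: V = 40.57 m/s, rpm = 4369 → n = rpm/60 = 72.816667 rev/s
J = V / (n·D) = 40.57 / (72.816667 × 3.532) = 0.157744
regime bands: climb J<0.5944 | cruise [0.5944, 1.1888) | windmill J≥1.1888
J = 0.1577 → climb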